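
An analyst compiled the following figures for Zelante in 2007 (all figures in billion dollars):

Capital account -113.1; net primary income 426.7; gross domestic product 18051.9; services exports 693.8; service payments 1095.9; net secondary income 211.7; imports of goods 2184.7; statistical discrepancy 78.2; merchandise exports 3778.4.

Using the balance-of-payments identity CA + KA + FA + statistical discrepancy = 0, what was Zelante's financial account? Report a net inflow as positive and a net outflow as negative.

Goods balance = 3778.4 - 2184.7 = 1593.7
Services balance = 693.8 - 1095.9 = -402.1
Trade balance (goods + services) = 1593.7 + (-402.1) = 1191.6
Net primary income = 426.7
Net secondary income = 211.7
Current account = 1191.6 + 426.7 + 211.7 = 1830.0
Financial account = -(1830.0 + (-113.1) + 78.2) = -1795.1

-1795.1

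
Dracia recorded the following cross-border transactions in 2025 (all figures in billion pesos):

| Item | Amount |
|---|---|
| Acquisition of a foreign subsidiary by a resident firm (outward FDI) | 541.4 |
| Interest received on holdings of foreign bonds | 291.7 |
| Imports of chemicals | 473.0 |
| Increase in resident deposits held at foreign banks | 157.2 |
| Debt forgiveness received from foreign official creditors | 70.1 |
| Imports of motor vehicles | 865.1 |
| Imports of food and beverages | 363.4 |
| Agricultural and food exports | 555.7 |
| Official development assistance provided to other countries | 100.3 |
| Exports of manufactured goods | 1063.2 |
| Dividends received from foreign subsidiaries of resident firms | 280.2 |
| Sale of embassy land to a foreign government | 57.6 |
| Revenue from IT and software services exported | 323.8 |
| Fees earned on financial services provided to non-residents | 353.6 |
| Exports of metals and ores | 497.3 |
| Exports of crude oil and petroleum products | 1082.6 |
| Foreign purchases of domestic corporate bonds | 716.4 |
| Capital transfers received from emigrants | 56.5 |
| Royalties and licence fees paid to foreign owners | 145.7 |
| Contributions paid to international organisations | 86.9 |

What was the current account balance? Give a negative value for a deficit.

Goods: 555.7 + 1082.6 - 473.0 - 865.1 + 497.3 + 1063.2 - 363.4 = 1497.3
Services: 353.6 - 145.7 + 323.8 = 531.7
Primary income: 280.2 + 291.7 = 571.9
Secondary income: -86.9 - 100.3 = -187.2
Current account = 1497.3 + 531.7 + 571.9 + (-187.2) = 2413.7
(Excluded from the current account — financial account: acquisition of a foreign subsidiary by a resident firm (outward FDI) 541.4, increase in resident deposits held at foreign banks 157.2, foreign purchases of domestic corporate bonds 716.4; capital account: debt forgiveness received from foreign official creditors 70.1, sale of embassy land to a foreign government 57.6, capital transfers received from emigrants 56.5.)

2413.7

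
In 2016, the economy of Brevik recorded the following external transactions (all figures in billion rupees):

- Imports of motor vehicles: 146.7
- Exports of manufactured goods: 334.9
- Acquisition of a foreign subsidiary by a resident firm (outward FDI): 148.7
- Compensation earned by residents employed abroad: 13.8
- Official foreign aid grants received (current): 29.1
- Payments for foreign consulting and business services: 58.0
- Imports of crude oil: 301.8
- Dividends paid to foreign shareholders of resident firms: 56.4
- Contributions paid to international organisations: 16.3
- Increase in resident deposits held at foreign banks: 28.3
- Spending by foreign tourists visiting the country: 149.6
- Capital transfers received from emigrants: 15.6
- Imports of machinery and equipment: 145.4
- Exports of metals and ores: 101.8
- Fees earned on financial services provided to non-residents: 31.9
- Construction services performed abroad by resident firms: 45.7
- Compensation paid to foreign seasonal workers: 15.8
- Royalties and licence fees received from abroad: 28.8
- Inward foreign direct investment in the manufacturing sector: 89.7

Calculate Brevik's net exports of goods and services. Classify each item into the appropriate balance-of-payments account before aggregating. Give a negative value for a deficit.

Goods: 334.9 - 301.8 - 145.4 + 101.8 - 146.7 = -157.2
Services: 28.8 - 58.0 + 31.9 + 45.7 + 149.6 = 198.0
Trade balance = -157.2 + 198.0 = 40.8
(Excluded from the trade balance — financial account: acquisition of a foreign subsidiary by a resident firm (outward FDI) 148.7, increase in resident deposits held at foreign banks 28.3, inward foreign direct investment in the manufacturing sector 89.7; primary income: compensation earned by residents employed abroad 13.8, dividends paid to foreign shareholders of resident firms 56.4, compensation paid to foreign seasonal workers 15.8; secondary income: official foreign aid grants received (current) 29.1, contributions paid to international organisations 16.3; capital account: capital transfers received from emigrants 15.6.)

40.8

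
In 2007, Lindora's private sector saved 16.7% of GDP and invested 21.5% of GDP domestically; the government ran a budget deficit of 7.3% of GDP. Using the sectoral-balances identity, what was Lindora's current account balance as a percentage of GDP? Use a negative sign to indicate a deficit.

-12.1

By the sectoral-balances identity, CA = (S_private - I) + (T - G).
Private balance = 16.7 - 21.5 = -4.8
Government balance (T - G) = -7.3
CA = -4.8 + (-7.3) = -12.1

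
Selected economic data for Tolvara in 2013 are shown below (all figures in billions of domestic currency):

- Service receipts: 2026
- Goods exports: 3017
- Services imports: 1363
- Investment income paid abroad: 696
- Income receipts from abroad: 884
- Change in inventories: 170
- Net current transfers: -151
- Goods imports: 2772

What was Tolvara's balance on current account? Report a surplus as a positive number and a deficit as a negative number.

945

Goods balance = 3017 - 2772 = 245
Services balance = 2026 - 1363 = 663
Trade balance (goods + services) = 245 + 663 = 908
Net primary income = 884 - 696 = 188
Net secondary income = -151
Current account = 908 + 188 + (-151) = 945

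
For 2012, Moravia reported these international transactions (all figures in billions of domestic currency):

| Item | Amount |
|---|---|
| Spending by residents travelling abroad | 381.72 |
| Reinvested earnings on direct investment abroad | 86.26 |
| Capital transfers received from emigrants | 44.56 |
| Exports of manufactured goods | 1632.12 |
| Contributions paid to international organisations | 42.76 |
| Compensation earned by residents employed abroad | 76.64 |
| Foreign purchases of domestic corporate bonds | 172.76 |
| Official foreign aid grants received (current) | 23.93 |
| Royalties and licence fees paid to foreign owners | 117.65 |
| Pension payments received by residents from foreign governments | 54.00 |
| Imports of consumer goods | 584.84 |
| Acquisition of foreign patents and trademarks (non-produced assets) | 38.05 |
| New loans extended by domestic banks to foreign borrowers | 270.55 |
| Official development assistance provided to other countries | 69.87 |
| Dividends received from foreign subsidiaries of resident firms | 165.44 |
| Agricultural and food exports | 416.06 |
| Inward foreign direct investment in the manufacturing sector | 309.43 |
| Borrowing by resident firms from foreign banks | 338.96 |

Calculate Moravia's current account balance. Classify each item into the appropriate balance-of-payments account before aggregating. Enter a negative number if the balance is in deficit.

Goods: 416.06 - 584.84 + 1632.12 = 1463.34
Services: -381.72 - 117.65 = -499.37
Primary income: 76.64 + 165.44 + 86.26 = 328.34
Secondary income: -42.76 + 54.00 + 23.93 - 69.87 = -34.70
Current account = 1463.34 + (-499.37) + 328.34 + (-34.70) = 1257.61
(Excluded from the current account — capital account: capital transfers received from emigrants 44.56, acquisition of foreign patents and trademarks (non-produced assets) 38.05; financial account: foreign purchases of domestic corporate bonds 172.76, new loans extended by domestic banks to foreign borrowers 270.55, inward foreign direct investment in the manufacturing sector 309.43, borrowing by resident firms from foreign banks 338.96.)

1257.61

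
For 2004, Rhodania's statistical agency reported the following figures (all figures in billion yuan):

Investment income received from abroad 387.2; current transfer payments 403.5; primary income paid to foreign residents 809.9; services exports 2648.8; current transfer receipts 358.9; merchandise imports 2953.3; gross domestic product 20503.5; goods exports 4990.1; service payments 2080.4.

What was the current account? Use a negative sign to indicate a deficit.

2137.9

Goods balance = 4990.1 - 2953.3 = 2036.8
Services balance = 2648.8 - 2080.4 = 568.4
Trade balance (goods + services) = 2036.8 + 568.4 = 2605.2
Net primary income = 387.2 - 809.9 = -422.7
Net secondary income = 358.9 - 403.5 = -44.6
Current account = 2605.2 + (-422.7) + (-44.6) = 2137.9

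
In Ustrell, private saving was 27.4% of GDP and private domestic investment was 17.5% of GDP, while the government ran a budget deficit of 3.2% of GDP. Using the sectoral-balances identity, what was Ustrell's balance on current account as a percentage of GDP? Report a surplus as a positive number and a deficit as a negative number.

By the sectoral-balances identity, CA = (S_private - I) + (T - G).
Private balance = 27.4 - 17.5 = 9.9
Government balance (T - G) = -3.2
CA = 9.9 + (-3.2) = 6.7

6.7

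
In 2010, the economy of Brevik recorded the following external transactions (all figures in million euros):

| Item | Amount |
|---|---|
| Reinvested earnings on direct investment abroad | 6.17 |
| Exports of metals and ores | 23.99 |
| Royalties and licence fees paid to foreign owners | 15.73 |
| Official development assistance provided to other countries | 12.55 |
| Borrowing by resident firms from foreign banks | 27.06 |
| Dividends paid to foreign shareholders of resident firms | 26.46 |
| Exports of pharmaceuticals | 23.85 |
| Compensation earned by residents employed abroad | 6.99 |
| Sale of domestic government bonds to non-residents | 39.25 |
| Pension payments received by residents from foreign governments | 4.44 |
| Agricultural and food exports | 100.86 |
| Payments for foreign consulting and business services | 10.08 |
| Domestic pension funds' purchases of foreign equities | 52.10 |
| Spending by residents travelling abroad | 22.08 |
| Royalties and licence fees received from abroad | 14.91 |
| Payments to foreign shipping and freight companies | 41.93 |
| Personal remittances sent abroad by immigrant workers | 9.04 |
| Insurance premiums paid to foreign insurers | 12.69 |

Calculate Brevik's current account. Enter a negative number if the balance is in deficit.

Goods: 100.86 + 23.99 + 23.85 = 148.70
Services: 14.91 - 12.69 - 10.08 - 41.93 - 22.08 - 15.73 = -87.60
Primary income: 6.99 + 6.17 - 26.46 = -13.30
Secondary income: -9.04 - 12.55 + 4.44 = -17.15
Current account = 148.70 + (-87.60) + (-13.30) + (-17.15) = 30.65
(Excluded from the current account — financial account: borrowing by resident firms from foreign banks 27.06, sale of domestic government bonds to non-residents 39.25, domestic pension funds' purchases of foreign equities 52.10.)

30.65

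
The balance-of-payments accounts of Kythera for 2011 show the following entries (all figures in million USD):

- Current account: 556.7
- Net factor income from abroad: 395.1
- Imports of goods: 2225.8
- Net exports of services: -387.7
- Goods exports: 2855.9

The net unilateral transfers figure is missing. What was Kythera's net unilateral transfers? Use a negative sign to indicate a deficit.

-80.8

Current account = goods balance + services balance + net primary income + net secondary income
Sum of the known components = 637.5
Net unilateral transfers = CA - (known components) = 556.7 - 637.5 = -80.8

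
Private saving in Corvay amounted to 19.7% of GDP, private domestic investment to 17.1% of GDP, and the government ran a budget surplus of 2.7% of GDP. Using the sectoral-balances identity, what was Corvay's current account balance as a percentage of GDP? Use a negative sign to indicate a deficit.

5.3

By the sectoral-balances identity, CA = (S_private - I) + (T - G).
Private balance = 19.7 - 17.1 = 2.6
Government balance (T - G) = 2.7
CA = 2.6 + 2.7 = 5.3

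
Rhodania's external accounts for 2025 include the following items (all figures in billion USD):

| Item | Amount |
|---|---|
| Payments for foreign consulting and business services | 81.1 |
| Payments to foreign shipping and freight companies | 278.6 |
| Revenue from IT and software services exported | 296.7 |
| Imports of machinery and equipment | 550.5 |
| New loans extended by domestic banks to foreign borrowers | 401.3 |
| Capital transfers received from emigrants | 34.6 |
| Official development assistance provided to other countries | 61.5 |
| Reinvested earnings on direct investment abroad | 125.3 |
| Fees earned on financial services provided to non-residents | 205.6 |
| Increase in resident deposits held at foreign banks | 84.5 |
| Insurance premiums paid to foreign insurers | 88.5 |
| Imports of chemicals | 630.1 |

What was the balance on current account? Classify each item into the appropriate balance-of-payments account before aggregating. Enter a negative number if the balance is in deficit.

-1062.7

Goods: -550.5 - 630.1 = -1180.6
Services: -81.1 - 88.5 - 278.6 + 205.6 + 296.7 = 54.1
Primary income: 125.3
Secondary income: -61.5
Current account = (-1180.6) + 54.1 + 125.3 + (-61.5) = -1062.7
(Excluded from the current account — financial account: new loans extended by domestic banks to foreign borrowers 401.3, increase in resident deposits held at foreign banks 84.5; capital account: capital transfers received from emigrants 34.6.)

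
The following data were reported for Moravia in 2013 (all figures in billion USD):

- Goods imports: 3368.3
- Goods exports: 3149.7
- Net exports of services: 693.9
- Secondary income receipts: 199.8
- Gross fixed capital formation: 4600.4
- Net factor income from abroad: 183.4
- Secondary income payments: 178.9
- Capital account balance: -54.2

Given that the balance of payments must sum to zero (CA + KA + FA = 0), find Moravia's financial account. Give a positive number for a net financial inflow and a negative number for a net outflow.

Goods balance = 3149.7 - 3368.3 = -218.6
Services balance = 693.9
Trade balance (goods + services) = -218.6 + 693.9 = 475.3
Net primary income = 183.4
Net secondary income = 199.8 - 178.9 = 20.9
Current account = 475.3 + 183.4 + 20.9 = 679.6
Financial account = -(679.6 + (-54.2)) = -625.4

-625.4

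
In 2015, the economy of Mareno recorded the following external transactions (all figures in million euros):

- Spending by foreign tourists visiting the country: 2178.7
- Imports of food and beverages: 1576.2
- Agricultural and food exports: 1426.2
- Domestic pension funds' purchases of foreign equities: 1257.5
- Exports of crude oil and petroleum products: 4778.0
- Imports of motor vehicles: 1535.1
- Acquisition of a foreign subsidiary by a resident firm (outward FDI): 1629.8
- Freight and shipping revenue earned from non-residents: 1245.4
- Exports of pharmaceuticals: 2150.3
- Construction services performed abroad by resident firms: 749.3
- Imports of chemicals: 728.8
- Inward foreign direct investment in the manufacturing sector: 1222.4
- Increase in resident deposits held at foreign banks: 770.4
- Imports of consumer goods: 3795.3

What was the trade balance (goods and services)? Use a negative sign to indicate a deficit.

4892.5

Goods: 2150.3 - 1535.1 - 1576.2 - 3795.3 + 4778.0 + 1426.2 - 728.8 = 719.1
Services: 2178.7 + 1245.4 + 749.3 = 4173.4
Trade balance = 719.1 + 4173.4 = 4892.5
(Excluded from the trade balance — financial account: domestic pension funds' purchases of foreign equities 1257.5, acquisition of a foreign subsidiary by a resident firm (outward FDI) 1629.8, inward foreign direct investment in the manufacturing sector 1222.4, increase in resident deposits held at foreign banks 770.4.)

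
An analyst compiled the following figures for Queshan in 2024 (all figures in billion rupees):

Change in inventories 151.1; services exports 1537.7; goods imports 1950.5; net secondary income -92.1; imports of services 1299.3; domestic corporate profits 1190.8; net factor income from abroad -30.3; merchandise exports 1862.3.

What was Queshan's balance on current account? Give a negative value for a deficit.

27.8

Goods balance = 1862.3 - 1950.5 = -88.2
Services balance = 1537.7 - 1299.3 = 238.4
Trade balance (goods + services) = -88.2 + 238.4 = 150.2
Net primary income = -30.3
Net secondary income = -92.1
Current account = 150.2 + (-30.3) + (-92.1) = 27.8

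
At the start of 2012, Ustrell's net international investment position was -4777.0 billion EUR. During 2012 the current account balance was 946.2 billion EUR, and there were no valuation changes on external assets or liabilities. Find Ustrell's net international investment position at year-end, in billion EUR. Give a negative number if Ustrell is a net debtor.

With no valuation effects, change in NIIP = current account = 946.2
End-of-year NIIP = -4777.0 + 946.2 = -3830.8

-3830.8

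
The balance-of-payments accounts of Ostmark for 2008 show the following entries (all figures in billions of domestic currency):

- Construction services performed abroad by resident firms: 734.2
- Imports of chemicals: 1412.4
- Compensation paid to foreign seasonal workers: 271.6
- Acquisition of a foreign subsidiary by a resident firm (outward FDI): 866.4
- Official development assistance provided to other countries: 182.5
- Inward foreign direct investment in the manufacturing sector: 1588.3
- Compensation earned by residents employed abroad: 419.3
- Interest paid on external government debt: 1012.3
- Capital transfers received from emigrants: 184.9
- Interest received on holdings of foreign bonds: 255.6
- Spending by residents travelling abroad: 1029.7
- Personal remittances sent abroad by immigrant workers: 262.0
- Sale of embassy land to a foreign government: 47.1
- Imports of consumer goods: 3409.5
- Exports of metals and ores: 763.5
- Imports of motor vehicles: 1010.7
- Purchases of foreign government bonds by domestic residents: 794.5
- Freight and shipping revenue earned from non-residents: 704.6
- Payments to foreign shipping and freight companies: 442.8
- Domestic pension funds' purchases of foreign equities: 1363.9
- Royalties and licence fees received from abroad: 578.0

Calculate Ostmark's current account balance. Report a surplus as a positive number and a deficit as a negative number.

Goods: -3409.5 - 1412.4 - 1010.7 + 763.5 = -5069.1
Services: -1029.7 + 734.2 - 442.8 + 704.6 + 578.0 = 544.3
Primary income: 255.6 - 271.6 + 419.3 - 1012.3 = -609.0
Secondary income: -182.5 - 262.0 = -444.5
Current account = (-5069.1) + 544.3 + (-609.0) + (-444.5) = -5578.3
(Excluded from the current account — financial account: acquisition of a foreign subsidiary by a resident firm (outward FDI) 866.4, inward foreign direct investment in the manufacturing sector 1588.3, purchases of foreign government bonds by domestic residents 794.5, domestic pension funds' purchases of foreign equities 1363.9; capital account: capital transfers received from emigrants 184.9, sale of embassy land to a foreign government 47.1.)

-5578.3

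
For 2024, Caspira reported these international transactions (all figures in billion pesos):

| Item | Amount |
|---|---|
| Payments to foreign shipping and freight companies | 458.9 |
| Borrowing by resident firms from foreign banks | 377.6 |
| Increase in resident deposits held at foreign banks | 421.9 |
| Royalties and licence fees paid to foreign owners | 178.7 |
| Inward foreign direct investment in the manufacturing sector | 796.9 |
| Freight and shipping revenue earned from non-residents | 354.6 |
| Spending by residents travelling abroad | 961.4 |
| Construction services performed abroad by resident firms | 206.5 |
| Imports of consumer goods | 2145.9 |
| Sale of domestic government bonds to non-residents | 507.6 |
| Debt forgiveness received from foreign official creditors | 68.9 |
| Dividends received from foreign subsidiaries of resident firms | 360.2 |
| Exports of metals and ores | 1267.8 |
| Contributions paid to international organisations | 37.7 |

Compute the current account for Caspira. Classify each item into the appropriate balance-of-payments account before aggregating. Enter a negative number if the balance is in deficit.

-1593.5

Goods: 1267.8 - 2145.9 = -878.1
Services: 354.6 + 206.5 - 458.9 - 961.4 - 178.7 = -1037.9
Primary income: 360.2
Secondary income: -37.7
Current account = (-878.1) + (-1037.9) + 360.2 + (-37.7) = -1593.5
(Excluded from the current account — financial account: borrowing by resident firms from foreign banks 377.6, increase in resident deposits held at foreign banks 421.9, inward foreign direct investment in the manufacturing sector 796.9, sale of domestic government bonds to non-residents 507.6; capital account: debt forgiveness received from foreign official creditors 68.9.)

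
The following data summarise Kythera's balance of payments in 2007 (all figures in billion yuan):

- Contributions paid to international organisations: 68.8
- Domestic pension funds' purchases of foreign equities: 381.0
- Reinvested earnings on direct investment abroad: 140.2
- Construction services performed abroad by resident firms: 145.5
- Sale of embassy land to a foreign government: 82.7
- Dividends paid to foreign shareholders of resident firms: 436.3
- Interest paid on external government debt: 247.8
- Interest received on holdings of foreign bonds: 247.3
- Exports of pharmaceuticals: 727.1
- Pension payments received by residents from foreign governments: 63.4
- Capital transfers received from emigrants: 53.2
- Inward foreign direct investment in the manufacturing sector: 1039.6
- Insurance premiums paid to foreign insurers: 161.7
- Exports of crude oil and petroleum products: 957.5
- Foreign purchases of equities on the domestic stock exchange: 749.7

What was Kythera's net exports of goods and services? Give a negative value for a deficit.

Goods: 957.5 + 727.1 = 1684.6
Services: -161.7 + 145.5 = -16.2
Trade balance = 1684.6 + (-16.2) = 1668.4
(Excluded from the trade balance — secondary income: contributions paid to international organisations 68.8, pension payments received by residents from foreign governments 63.4; financial account: domestic pension funds' purchases of foreign equities 381.0, inward foreign direct investment in the manufacturing sector 1039.6, foreign purchases of equities on the domestic stock exchange 749.7; primary income: reinvested earnings on direct investment abroad 140.2, dividends paid to foreign shareholders of resident firms 436.3, interest paid on external government debt 247.8, interest received on holdings of foreign bonds 247.3; capital account: sale of embassy land to a foreign government 82.7, capital transfers received from emigrants 53.2.)

1668.4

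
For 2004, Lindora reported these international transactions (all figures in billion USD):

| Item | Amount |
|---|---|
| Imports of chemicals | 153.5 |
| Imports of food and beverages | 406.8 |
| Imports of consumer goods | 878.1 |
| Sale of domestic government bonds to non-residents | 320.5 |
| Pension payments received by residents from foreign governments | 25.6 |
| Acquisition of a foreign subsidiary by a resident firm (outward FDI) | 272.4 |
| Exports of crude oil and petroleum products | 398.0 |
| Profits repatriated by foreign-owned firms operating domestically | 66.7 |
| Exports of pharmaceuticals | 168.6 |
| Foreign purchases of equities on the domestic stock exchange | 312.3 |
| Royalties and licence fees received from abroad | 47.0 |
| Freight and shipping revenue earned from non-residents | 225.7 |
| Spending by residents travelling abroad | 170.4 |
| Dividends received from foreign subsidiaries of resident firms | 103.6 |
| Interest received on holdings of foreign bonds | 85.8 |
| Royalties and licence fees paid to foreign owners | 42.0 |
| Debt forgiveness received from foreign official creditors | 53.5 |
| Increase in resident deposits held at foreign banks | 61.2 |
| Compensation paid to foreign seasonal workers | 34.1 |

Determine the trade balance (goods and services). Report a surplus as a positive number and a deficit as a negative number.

Goods: -878.1 - 153.5 - 406.8 + 168.6 + 398.0 = -871.8
Services: 225.7 - 170.4 - 42.0 + 47.0 = 60.3
Trade balance = -871.8 + 60.3 = -811.5
(Excluded from the trade balance — financial account: sale of domestic government bonds to non-residents 320.5, acquisition of a foreign subsidiary by a resident firm (outward FDI) 272.4, foreign purchases of equities on the domestic stock exchange 312.3, increase in resident deposits held at foreign banks 61.2; secondary income: pension payments received by residents from foreign governments 25.6; primary income: profits repatriated by foreign-owned firms operating domestically 66.7, dividends received from foreign subsidiaries of resident firms 103.6, interest received on holdings of foreign bonds 85.8, compensation paid to foreign seasonal workers 34.1; capital account: debt forgiveness received from foreign official creditors 53.5.)

-811.5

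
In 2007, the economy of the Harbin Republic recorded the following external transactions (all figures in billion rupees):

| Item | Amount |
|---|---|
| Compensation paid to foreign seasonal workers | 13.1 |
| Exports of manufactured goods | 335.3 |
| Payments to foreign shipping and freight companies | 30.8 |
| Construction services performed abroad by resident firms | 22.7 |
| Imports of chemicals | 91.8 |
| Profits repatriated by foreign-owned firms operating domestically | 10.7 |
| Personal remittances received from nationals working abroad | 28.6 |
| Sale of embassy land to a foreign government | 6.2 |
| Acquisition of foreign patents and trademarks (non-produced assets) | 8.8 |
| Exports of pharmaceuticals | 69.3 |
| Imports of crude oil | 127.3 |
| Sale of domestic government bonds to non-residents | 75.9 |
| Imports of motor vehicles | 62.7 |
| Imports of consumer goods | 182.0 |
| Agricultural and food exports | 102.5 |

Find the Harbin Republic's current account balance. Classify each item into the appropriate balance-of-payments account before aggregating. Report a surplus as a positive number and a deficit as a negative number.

40.0

Goods: -62.7 - 127.3 + 102.5 + 335.3 - 91.8 + 69.3 - 182.0 = 43.3
Services: -30.8 + 22.7 = -8.1
Primary income: -10.7 - 13.1 = -23.8
Secondary income: 28.6
Current account = 43.3 + (-8.1) + (-23.8) + 28.6 = 40.0
(Excluded from the current account — capital account: sale of embassy land to a foreign government 6.2, acquisition of foreign patents and trademarks (non-produced assets) 8.8; financial account: sale of domestic government bonds to non-residents 75.9.)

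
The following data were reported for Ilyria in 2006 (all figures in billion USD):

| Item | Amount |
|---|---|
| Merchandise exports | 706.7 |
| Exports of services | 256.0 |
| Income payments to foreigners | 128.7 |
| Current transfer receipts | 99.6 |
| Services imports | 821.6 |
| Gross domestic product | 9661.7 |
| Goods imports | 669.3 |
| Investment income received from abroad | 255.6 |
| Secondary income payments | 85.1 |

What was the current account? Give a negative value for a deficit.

-386.8

Goods balance = 706.7 - 669.3 = 37.4
Services balance = 256.0 - 821.6 = -565.6
Trade balance (goods + services) = 37.4 + (-565.6) = -528.2
Net primary income = 255.6 - 128.7 = 126.9
Net secondary income = 99.6 - 85.1 = 14.5
Current account = -528.2 + 126.9 + 14.5 = -386.8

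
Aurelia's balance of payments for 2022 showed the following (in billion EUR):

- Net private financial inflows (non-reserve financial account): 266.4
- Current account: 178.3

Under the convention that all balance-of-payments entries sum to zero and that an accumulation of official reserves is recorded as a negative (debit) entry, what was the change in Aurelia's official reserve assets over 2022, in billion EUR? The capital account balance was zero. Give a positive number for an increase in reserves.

Official reserve transactions balance = -(178.3 + 266.4) = -444.7
An accumulation of reserves is recorded as a debit (negative entry), so the change in the stock of reserves is the negative of that balance.
Change in official reserves = -(-444.7) = 444.7

444.7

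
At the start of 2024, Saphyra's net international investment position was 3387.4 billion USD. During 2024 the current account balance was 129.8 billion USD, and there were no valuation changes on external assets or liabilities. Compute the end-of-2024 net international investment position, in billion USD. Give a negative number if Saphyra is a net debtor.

3517.2

With no valuation effects, change in NIIP = current account = 129.8
End-of-year NIIP = 3387.4 + 129.8 = 3517.2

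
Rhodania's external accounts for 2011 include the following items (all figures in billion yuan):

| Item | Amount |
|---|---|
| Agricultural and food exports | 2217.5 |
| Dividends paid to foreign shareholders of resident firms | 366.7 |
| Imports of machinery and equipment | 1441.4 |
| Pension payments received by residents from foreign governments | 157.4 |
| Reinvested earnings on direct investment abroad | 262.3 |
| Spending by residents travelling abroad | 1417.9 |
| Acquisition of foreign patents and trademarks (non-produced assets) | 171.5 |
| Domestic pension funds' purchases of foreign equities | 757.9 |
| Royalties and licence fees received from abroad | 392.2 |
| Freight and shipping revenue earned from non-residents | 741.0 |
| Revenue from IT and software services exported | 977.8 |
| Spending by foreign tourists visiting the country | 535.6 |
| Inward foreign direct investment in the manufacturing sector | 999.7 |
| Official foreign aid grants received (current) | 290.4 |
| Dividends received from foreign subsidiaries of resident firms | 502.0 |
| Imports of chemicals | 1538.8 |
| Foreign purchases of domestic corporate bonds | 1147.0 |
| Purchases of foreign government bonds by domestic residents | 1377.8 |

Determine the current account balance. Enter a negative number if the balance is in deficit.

Goods: -1538.8 - 1441.4 + 2217.5 = -762.7
Services: 741.0 + 392.2 - 1417.9 + 535.6 + 977.8 = 1228.7
Primary income: 262.3 + 502.0 - 366.7 = 397.6
Secondary income: 157.4 + 290.4 = 447.8
Current account = (-762.7) + 1228.7 + 397.6 + 447.8 = 1311.4
(Excluded from the current account — capital account: acquisition of foreign patents and trademarks (non-produced assets) 171.5; financial account: domestic pension funds' purchases of foreign equities 757.9, inward foreign direct investment in the manufacturing sector 999.7, foreign purchases of domestic corporate bonds 1147.0, purchases of foreign government bonds by domestic residents 1377.8.)

1311.4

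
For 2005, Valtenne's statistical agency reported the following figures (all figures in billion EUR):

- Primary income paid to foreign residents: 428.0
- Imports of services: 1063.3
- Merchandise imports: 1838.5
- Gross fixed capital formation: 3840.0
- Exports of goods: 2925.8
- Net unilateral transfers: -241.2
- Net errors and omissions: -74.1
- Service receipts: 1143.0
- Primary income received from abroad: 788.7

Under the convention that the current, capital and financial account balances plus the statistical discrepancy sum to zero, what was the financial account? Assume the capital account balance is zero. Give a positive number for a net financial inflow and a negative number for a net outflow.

-1212.4

Goods balance = 2925.8 - 1838.5 = 1087.3
Services balance = 1143.0 - 1063.3 = 79.7
Trade balance (goods + services) = 1087.3 + 79.7 = 1167.0
Net primary income = 788.7 - 428.0 = 360.7
Net secondary income = -241.2
Current account = 1167.0 + 360.7 + (-241.2) = 1286.5
Financial account = -(1286.5 + (-74.1)) = -1212.4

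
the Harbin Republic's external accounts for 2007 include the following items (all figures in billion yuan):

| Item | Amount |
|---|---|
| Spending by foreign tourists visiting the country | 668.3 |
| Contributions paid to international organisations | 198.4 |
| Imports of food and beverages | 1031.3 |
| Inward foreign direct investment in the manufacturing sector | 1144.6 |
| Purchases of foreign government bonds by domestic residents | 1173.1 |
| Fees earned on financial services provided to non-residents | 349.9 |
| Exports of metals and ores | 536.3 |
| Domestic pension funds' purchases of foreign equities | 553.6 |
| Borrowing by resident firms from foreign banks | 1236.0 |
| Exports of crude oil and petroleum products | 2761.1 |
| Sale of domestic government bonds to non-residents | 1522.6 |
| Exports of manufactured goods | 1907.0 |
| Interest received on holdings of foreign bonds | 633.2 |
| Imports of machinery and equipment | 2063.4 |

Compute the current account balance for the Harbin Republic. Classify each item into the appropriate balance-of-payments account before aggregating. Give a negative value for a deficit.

Goods: 536.3 + 1907.0 - 2063.4 + 2761.1 - 1031.3 = 2109.7
Services: 668.3 + 349.9 = 1018.2
Primary income: 633.2
Secondary income: -198.4
Current account = 2109.7 + 1018.2 + 633.2 + (-198.4) = 3562.7
(Excluded from the current account — financial account: inward foreign direct investment in the manufacturing sector 1144.6, purchases of foreign government bonds by domestic residents 1173.1, domestic pension funds' purchases of foreign equities 553.6, borrowing by resident firms from foreign banks 1236.0, sale of domestic government bonds to non-residents 1522.6.)

3562.7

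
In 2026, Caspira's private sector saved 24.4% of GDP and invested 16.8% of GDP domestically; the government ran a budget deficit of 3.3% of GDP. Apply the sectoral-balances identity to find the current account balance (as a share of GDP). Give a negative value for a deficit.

By the sectoral-balances identity, CA = (S_private - I) + (T - G).
Private balance = 24.4 - 16.8 = 7.6
Government balance (T - G) = -3.3
CA = 7.6 + (-3.3) = 4.3

4.3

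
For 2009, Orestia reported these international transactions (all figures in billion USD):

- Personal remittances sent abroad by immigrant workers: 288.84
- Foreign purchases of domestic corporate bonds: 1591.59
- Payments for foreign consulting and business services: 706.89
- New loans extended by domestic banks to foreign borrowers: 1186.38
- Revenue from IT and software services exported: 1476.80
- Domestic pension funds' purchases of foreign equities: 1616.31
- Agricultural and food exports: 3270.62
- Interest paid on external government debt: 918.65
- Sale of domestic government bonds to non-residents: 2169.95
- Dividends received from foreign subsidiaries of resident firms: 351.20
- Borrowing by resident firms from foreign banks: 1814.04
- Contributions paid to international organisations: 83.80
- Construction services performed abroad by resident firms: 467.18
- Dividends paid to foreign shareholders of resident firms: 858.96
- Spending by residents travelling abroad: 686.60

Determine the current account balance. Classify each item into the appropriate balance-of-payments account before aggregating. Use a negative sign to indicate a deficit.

2022.06

Goods: 3270.62
Services: -706.89 - 686.60 + 467.18 + 1476.80 = 550.49
Primary income: 351.20 - 858.96 - 918.65 = -1426.41
Secondary income: -288.84 - 83.80 = -372.64
Current account = 3270.62 + 550.49 + (-1426.41) + (-372.64) = 2022.06
(Excluded from the current account — financial account: foreign purchases of domestic corporate bonds 1591.59, new loans extended by domestic banks to foreign borrowers 1186.38, domestic pension funds' purchases of foreign equities 1616.31, sale of domestic government bonds to non-residents 2169.95, borrowing by resident firms from foreign banks 1814.04.)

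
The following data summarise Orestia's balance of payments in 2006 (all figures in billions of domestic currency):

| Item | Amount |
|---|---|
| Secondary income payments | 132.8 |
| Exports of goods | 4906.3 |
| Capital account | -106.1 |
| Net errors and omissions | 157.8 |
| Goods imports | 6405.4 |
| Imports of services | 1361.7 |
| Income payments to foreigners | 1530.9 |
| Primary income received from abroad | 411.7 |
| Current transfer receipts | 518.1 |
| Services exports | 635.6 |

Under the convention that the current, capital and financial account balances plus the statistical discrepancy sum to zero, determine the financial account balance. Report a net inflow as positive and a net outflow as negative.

2907.4

Goods balance = 4906.3 - 6405.4 = -1499.1
Services balance = 635.6 - 1361.7 = -726.1
Trade balance (goods + services) = -1499.1 + (-726.1) = -2225.2
Net primary income = 411.7 - 1530.9 = -1119.2
Net secondary income = 518.1 - 132.8 = 385.3
Current account = -2225.2 + (-1119.2) + 385.3 = -2959.1
Financial account = -(-2959.1 + (-106.1) + 157.8) = 2907.4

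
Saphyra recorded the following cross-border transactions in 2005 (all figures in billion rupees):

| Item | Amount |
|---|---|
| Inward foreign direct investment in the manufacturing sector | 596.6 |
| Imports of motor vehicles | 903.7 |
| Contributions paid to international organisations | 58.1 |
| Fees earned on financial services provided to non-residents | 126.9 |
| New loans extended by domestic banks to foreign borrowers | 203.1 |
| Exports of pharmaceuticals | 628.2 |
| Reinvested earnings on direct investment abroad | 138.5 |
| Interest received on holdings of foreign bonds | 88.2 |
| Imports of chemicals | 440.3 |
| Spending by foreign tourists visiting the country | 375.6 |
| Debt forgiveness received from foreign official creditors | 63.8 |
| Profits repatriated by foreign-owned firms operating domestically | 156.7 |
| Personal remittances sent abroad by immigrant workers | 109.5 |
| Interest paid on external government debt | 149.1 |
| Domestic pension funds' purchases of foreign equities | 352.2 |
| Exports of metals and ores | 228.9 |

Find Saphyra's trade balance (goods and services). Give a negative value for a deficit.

15.6

Goods: -903.7 + 628.2 - 440.3 + 228.9 = -486.9
Services: 375.6 + 126.9 = 502.5
Trade balance = -486.9 + 502.5 = 15.6
(Excluded from the trade balance — financial account: inward foreign direct investment in the manufacturing sector 596.6, new loans extended by domestic banks to foreign borrowers 203.1, domestic pension funds' purchases of foreign equities 352.2; secondary income: contributions paid to international organisations 58.1, personal remittances sent abroad by immigrant workers 109.5; primary income: reinvested earnings on direct investment abroad 138.5, interest received on holdings of foreign bonds 88.2, profits repatriated by foreign-owned firms operating domestically 156.7, interest paid on external government debt 149.1; capital account: debt forgiveness received from foreign official creditors 63.8.)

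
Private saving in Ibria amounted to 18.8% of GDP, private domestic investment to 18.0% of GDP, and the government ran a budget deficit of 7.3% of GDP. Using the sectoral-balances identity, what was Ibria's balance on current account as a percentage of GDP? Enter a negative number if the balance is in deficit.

By the sectoral-balances identity, CA = (S_private - I) + (T - G).
Private balance = 18.8 - 18.0 = 0.8
Government balance (T - G) = -7.3
CA = 0.8 + (-7.3) = -6.5

-6.5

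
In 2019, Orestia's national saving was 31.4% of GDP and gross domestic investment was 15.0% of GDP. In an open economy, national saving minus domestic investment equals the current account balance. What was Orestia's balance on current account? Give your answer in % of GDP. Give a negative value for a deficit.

16.4

S - I = CA (net lending to the rest of the world).
CA = S - I = 31.4 - 15.0 = 16.4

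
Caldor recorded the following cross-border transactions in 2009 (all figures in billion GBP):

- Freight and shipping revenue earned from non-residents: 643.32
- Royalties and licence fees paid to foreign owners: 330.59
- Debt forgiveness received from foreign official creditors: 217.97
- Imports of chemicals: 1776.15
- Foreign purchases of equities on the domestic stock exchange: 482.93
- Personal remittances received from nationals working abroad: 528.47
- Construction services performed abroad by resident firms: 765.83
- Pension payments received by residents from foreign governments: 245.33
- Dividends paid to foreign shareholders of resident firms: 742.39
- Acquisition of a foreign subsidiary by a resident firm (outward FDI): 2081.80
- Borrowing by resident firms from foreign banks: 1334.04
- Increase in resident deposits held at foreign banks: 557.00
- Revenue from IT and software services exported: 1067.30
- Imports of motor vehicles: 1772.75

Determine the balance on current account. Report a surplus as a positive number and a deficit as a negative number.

-1371.63

Goods: -1772.75 - 1776.15 = -3548.90
Services: 643.32 + 765.83 - 330.59 + 1067.30 = 2145.86
Primary income: -742.39
Secondary income: 528.47 + 245.33 = 773.80
Current account = (-3548.90) + 2145.86 + (-742.39) + 773.80 = -1371.63
(Excluded from the current account — capital account: debt forgiveness received from foreign official creditors 217.97; financial account: foreign purchases of equities on the domestic stock exchange 482.93, acquisition of a foreign subsidiary by a resident firm (outward FDI) 2081.80, borrowing by resident firms from foreign banks 1334.04, increase in resident deposits held at foreign banks 557.00.)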